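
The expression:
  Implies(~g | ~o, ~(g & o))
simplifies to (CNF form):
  True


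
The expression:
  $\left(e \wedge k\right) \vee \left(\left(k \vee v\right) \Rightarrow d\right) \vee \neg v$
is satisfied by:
  {d: True, k: True, e: True, v: False}
  {d: True, k: True, e: False, v: False}
  {d: True, e: True, v: False, k: False}
  {d: True, e: False, v: False, k: False}
  {k: True, e: True, v: False, d: False}
  {k: True, e: False, v: False, d: False}
  {e: True, k: False, v: False, d: False}
  {e: False, k: False, v: False, d: False}
  {d: True, k: True, v: True, e: True}
  {d: True, k: True, v: True, e: False}
  {d: True, v: True, e: True, k: False}
  {d: True, v: True, e: False, k: False}
  {k: True, v: True, e: True, d: False}


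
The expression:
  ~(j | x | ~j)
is never true.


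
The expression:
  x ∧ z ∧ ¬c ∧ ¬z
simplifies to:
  False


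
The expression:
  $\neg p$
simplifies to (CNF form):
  $\neg p$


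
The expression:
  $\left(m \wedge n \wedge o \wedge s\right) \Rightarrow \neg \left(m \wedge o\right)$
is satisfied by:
  {s: False, m: False, o: False, n: False}
  {n: True, s: False, m: False, o: False}
  {o: True, s: False, m: False, n: False}
  {n: True, o: True, s: False, m: False}
  {m: True, n: False, s: False, o: False}
  {n: True, m: True, s: False, o: False}
  {o: True, m: True, n: False, s: False}
  {n: True, o: True, m: True, s: False}
  {s: True, o: False, m: False, n: False}
  {n: True, s: True, o: False, m: False}
  {o: True, s: True, n: False, m: False}
  {n: True, o: True, s: True, m: False}
  {m: True, s: True, o: False, n: False}
  {n: True, m: True, s: True, o: False}
  {o: True, m: True, s: True, n: False}


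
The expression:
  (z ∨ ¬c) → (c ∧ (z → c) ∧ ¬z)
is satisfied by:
  {c: True, z: False}


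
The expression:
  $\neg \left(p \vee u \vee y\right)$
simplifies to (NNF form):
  $\neg p \wedge \neg u \wedge \neg y$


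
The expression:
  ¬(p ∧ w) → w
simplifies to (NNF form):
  w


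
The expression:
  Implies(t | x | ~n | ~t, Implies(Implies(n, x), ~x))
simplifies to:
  ~x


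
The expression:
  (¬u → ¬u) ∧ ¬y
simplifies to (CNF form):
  ¬y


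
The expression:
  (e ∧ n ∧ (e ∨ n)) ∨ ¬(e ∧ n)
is always true.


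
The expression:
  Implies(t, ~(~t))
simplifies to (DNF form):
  True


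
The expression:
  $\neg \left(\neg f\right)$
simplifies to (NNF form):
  $f$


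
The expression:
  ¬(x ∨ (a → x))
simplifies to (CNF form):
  a ∧ ¬x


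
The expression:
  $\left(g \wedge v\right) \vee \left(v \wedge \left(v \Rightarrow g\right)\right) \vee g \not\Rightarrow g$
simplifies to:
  $g \wedge v$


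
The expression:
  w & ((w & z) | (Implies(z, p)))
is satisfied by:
  {w: True}


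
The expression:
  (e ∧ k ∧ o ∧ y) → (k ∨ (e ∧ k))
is always true.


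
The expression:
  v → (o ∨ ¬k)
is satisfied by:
  {o: True, k: False, v: False}
  {k: False, v: False, o: False}
  {v: True, o: True, k: False}
  {v: True, k: False, o: False}
  {o: True, k: True, v: False}
  {k: True, o: False, v: False}
  {v: True, k: True, o: True}


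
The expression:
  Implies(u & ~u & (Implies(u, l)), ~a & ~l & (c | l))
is always true.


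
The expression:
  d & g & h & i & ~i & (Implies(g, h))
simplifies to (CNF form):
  False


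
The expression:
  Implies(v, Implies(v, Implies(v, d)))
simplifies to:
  d | ~v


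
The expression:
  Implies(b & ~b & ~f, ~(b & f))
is always true.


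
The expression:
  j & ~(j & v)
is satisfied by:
  {j: True, v: False}


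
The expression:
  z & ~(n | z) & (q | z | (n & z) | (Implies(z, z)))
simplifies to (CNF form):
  False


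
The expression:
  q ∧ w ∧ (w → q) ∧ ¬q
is never true.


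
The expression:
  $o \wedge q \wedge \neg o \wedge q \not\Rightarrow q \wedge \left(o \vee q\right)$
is never true.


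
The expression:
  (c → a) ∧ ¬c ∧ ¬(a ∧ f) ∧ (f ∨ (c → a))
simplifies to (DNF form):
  (¬a ∧ ¬c) ∨ (¬c ∧ ¬f)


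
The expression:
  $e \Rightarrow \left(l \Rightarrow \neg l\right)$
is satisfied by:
  {l: False, e: False}
  {e: True, l: False}
  {l: True, e: False}


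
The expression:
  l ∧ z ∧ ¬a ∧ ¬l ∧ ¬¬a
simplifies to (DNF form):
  False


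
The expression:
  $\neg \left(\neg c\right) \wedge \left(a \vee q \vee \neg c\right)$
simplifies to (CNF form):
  $c \wedge \left(a \vee q\right)$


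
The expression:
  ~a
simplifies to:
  ~a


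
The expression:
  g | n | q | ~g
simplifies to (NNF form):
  True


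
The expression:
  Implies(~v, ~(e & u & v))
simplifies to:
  True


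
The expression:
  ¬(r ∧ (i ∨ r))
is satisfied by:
  {r: False}


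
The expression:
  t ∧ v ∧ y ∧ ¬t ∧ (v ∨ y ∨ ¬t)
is never true.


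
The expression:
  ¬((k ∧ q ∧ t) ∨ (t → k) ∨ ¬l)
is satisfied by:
  {t: True, l: True, k: False}


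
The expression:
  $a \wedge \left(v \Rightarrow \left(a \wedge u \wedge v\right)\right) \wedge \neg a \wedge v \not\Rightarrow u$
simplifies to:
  $\text{False}$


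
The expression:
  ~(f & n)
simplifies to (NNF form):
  ~f | ~n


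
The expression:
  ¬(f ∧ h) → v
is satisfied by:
  {v: True, f: True, h: True}
  {v: True, f: True, h: False}
  {v: True, h: True, f: False}
  {v: True, h: False, f: False}
  {f: True, h: True, v: False}


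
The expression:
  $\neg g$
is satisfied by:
  {g: False}


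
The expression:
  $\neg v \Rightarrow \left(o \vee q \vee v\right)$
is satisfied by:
  {q: True, v: True, o: True}
  {q: True, v: True, o: False}
  {q: True, o: True, v: False}
  {q: True, o: False, v: False}
  {v: True, o: True, q: False}
  {v: True, o: False, q: False}
  {o: True, v: False, q: False}


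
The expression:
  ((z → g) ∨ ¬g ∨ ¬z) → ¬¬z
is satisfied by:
  {z: True}


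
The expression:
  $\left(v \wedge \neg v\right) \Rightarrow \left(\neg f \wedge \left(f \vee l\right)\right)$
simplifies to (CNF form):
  $\text{True}$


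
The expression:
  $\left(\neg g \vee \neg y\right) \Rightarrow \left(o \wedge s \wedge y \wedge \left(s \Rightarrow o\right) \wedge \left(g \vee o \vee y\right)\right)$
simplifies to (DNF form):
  $\left(g \wedge y\right) \vee \left(g \wedge o \wedge y\right) \vee \left(g \wedge s \wedge y\right) \vee \left(o \wedge s \wedge y\right)$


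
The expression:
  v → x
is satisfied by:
  {x: True, v: False}
  {v: False, x: False}
  {v: True, x: True}


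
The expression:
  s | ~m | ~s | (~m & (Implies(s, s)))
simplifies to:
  True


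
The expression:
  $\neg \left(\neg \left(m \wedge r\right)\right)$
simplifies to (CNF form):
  $m \wedge r$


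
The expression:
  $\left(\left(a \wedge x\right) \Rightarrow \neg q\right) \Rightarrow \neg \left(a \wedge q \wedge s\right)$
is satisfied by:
  {x: True, s: False, q: False, a: False}
  {x: False, s: False, q: False, a: False}
  {x: True, a: True, s: False, q: False}
  {a: True, x: False, s: False, q: False}
  {x: True, q: True, a: False, s: False}
  {q: True, a: False, s: False, x: False}
  {x: True, a: True, q: True, s: False}
  {a: True, q: True, x: False, s: False}
  {x: True, s: True, a: False, q: False}
  {s: True, a: False, q: False, x: False}
  {x: True, a: True, s: True, q: False}
  {a: True, s: True, x: False, q: False}
  {x: True, q: True, s: True, a: False}
  {q: True, s: True, a: False, x: False}
  {x: True, a: True, q: True, s: True}


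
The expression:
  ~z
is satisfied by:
  {z: False}


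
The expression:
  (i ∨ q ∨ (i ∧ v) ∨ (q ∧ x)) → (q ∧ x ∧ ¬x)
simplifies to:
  ¬i ∧ ¬q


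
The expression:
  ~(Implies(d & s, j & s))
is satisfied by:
  {s: True, d: True, j: False}


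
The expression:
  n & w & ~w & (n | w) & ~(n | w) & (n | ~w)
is never true.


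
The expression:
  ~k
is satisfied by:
  {k: False}


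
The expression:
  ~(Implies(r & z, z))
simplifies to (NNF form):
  False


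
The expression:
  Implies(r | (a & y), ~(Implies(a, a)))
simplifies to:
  ~r & (~a | ~y)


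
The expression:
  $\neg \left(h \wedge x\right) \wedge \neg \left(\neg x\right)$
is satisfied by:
  {x: True, h: False}


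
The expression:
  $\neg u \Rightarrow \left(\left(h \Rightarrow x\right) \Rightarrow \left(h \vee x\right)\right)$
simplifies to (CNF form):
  $h \vee u \vee x$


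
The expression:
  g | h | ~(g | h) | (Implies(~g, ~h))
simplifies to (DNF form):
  True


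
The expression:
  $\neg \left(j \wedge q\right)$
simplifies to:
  $\neg j \vee \neg q$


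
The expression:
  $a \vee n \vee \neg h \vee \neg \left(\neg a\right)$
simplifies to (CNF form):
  $a \vee n \vee \neg h$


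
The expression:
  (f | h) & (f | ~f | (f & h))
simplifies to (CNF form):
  f | h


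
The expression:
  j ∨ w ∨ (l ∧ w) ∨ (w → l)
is always true.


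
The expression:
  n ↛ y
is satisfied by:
  {n: True, y: False}


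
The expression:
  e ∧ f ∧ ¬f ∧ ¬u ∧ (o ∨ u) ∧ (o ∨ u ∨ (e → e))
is never true.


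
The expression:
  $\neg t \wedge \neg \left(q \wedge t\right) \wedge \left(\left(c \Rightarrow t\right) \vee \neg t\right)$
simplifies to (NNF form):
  $\neg t$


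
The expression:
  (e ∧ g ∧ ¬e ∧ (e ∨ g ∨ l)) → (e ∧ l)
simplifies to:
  True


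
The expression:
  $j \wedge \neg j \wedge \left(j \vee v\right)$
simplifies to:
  $\text{False}$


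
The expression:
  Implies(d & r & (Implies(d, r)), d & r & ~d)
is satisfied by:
  {d: False, r: False}
  {r: True, d: False}
  {d: True, r: False}


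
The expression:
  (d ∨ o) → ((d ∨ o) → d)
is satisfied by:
  {d: True, o: False}
  {o: False, d: False}
  {o: True, d: True}


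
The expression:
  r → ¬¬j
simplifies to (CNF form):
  j ∨ ¬r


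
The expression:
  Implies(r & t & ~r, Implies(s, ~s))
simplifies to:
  True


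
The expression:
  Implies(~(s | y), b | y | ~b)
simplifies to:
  True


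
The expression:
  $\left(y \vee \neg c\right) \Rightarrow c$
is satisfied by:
  {c: True}


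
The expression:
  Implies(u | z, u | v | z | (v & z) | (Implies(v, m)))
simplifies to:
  True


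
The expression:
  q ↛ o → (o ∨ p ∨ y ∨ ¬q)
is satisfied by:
  {y: True, o: True, p: True, q: False}
  {y: True, o: True, p: False, q: False}
  {y: True, p: True, q: False, o: False}
  {y: True, p: False, q: False, o: False}
  {o: True, p: True, q: False, y: False}
  {o: True, p: False, q: False, y: False}
  {p: True, o: False, q: False, y: False}
  {p: False, o: False, q: False, y: False}
  {y: True, o: True, q: True, p: True}
  {y: True, o: True, q: True, p: False}
  {y: True, q: True, p: True, o: False}
  {y: True, q: True, p: False, o: False}
  {q: True, o: True, p: True, y: False}
  {q: True, o: True, p: False, y: False}
  {q: True, p: True, o: False, y: False}


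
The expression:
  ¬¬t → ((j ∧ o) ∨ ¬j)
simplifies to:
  o ∨ ¬j ∨ ¬t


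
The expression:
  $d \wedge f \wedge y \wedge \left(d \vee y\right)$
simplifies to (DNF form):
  $d \wedge f \wedge y$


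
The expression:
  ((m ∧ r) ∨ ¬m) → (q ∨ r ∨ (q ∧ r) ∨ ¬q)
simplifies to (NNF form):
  True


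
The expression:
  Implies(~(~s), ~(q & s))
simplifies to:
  ~q | ~s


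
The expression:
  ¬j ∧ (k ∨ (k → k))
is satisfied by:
  {j: False}


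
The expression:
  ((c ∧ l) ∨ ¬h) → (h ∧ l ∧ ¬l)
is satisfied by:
  {h: True, l: False, c: False}
  {h: True, c: True, l: False}
  {h: True, l: True, c: False}


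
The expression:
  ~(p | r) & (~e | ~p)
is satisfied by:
  {p: False, r: False}


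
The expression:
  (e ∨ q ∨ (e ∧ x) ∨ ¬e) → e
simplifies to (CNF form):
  e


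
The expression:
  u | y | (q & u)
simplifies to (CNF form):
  u | y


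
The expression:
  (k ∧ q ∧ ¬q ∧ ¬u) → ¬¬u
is always true.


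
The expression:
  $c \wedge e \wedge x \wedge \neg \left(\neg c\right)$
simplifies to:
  $c \wedge e \wedge x$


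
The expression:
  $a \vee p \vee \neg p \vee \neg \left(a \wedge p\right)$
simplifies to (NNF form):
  $\text{True}$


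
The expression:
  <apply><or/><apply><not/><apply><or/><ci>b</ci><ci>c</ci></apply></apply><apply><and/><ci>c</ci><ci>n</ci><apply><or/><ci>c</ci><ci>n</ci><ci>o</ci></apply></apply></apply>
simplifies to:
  <apply><or/><apply><and/><ci>c</ci><ci>n</ci></apply><apply><and/><apply><not/><ci>b</ci></apply><apply><not/><ci>c</ci></apply></apply></apply>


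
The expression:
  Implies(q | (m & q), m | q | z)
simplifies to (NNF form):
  True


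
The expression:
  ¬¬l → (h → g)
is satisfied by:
  {g: True, l: False, h: False}
  {l: False, h: False, g: False}
  {h: True, g: True, l: False}
  {h: True, l: False, g: False}
  {g: True, l: True, h: False}
  {l: True, g: False, h: False}
  {h: True, l: True, g: True}


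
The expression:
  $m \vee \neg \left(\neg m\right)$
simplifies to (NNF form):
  $m$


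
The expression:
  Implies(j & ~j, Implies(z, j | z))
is always true.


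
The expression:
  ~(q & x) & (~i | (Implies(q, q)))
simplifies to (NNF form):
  ~q | ~x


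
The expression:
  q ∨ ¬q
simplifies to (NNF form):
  True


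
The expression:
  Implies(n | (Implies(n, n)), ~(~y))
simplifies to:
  y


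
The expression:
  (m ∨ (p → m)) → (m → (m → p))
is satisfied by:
  {p: True, m: False}
  {m: False, p: False}
  {m: True, p: True}


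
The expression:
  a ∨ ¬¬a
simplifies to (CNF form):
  a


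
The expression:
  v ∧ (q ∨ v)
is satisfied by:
  {v: True}


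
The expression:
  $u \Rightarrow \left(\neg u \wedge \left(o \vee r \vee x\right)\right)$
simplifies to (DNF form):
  $\neg u$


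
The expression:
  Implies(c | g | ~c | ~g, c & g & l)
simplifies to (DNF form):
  c & g & l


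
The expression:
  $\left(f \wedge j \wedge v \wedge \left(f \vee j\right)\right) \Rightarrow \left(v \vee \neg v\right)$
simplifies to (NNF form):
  $\text{True}$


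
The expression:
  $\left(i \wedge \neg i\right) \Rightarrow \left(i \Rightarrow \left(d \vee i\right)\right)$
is always true.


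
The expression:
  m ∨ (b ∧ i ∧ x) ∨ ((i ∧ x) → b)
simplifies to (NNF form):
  b ∨ m ∨ ¬i ∨ ¬x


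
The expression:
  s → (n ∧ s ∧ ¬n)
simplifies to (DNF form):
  ¬s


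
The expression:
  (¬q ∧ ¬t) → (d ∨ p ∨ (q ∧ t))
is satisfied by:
  {t: True, d: True, q: True, p: True}
  {t: True, d: True, q: True, p: False}
  {t: True, d: True, p: True, q: False}
  {t: True, d: True, p: False, q: False}
  {t: True, q: True, p: True, d: False}
  {t: True, q: True, p: False, d: False}
  {t: True, q: False, p: True, d: False}
  {t: True, q: False, p: False, d: False}
  {d: True, q: True, p: True, t: False}
  {d: True, q: True, p: False, t: False}
  {d: True, p: True, q: False, t: False}
  {d: True, p: False, q: False, t: False}
  {q: True, p: True, d: False, t: False}
  {q: True, d: False, p: False, t: False}
  {p: True, d: False, q: False, t: False}


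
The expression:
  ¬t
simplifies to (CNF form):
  ¬t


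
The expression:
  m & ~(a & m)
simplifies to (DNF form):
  m & ~a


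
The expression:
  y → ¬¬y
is always true.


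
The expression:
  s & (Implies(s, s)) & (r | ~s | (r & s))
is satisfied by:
  {r: True, s: True}


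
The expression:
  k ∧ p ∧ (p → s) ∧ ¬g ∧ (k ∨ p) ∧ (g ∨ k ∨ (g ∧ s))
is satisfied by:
  {k: True, p: True, s: True, g: False}


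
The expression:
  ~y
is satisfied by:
  {y: False}


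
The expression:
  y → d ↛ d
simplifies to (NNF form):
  ¬y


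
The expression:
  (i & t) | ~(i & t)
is always true.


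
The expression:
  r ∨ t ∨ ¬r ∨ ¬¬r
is always true.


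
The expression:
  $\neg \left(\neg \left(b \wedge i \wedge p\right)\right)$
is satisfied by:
  {i: True, p: True, b: True}


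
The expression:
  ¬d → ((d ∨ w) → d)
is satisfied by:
  {d: True, w: False}
  {w: False, d: False}
  {w: True, d: True}


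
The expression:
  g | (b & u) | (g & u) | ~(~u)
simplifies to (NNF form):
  g | u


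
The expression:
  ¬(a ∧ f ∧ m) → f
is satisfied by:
  {f: True}


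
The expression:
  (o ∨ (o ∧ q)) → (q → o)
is always true.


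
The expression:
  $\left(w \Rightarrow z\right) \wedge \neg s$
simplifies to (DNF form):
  $\left(z \wedge \neg s\right) \vee \left(\neg s \wedge \neg w\right)$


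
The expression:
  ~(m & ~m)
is always true.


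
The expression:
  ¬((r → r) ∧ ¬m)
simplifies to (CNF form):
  m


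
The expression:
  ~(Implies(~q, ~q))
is never true.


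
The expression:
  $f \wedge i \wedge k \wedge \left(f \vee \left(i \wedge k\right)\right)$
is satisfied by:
  {i: True, f: True, k: True}


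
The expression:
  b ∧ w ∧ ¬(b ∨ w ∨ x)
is never true.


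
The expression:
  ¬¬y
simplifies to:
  y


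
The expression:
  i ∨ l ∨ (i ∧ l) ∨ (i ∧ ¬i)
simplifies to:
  i ∨ l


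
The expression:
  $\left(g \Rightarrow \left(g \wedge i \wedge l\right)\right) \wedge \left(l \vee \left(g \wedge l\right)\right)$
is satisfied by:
  {i: True, l: True, g: False}
  {l: True, g: False, i: False}
  {i: True, g: True, l: True}


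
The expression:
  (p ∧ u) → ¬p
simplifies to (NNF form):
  ¬p ∨ ¬u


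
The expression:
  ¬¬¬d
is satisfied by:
  {d: False}


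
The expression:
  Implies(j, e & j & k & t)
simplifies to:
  ~j | (e & k & t)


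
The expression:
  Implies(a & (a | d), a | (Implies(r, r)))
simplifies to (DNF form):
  True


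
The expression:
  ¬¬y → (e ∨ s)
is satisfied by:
  {e: True, s: True, y: False}
  {e: True, s: False, y: False}
  {s: True, e: False, y: False}
  {e: False, s: False, y: False}
  {y: True, e: True, s: True}
  {y: True, e: True, s: False}
  {y: True, s: True, e: False}


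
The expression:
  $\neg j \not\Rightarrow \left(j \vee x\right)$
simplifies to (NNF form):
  $\neg j \wedge \neg x$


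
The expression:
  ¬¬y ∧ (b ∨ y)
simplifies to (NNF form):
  y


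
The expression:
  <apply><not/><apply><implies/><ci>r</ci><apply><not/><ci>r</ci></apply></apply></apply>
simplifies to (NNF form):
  <ci>r</ci>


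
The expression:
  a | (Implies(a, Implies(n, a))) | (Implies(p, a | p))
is always true.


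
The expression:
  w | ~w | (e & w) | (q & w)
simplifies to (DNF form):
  True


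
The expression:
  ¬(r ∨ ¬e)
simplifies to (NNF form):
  e ∧ ¬r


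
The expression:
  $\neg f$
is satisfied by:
  {f: False}


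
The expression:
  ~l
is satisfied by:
  {l: False}


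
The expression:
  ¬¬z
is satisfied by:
  {z: True}


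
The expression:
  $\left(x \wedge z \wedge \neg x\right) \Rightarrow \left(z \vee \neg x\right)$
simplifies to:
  $\text{True}$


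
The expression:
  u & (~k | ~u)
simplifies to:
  u & ~k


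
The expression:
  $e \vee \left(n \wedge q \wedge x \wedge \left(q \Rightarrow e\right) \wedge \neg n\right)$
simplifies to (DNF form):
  $e$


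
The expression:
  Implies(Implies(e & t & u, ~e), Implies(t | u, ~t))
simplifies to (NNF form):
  ~t | (e & u)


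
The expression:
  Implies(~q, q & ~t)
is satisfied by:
  {q: True}


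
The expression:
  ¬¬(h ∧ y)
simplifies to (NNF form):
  h ∧ y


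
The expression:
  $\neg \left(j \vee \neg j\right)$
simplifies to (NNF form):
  $\text{False}$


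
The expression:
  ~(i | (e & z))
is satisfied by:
  {i: False, e: False, z: False}
  {z: True, i: False, e: False}
  {e: True, i: False, z: False}


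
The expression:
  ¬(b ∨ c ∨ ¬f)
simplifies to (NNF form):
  f ∧ ¬b ∧ ¬c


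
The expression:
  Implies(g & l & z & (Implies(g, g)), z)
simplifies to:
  True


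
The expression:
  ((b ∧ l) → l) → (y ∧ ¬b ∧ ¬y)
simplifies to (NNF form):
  False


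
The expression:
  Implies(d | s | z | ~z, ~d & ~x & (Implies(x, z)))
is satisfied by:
  {x: False, d: False}


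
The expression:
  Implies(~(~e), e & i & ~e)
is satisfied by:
  {e: False}


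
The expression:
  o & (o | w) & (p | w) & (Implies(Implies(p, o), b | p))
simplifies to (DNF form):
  (o & p) | (b & o & p) | (b & o & w) | (o & p & w)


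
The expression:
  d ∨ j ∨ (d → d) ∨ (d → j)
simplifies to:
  True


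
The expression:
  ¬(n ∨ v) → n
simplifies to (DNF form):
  n ∨ v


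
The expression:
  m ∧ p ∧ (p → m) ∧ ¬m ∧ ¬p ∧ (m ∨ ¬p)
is never true.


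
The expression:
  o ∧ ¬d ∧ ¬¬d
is never true.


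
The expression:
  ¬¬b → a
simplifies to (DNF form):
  a ∨ ¬b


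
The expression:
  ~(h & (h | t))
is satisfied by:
  {h: False}


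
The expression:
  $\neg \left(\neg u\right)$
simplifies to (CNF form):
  $u$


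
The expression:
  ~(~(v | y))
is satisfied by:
  {y: True, v: True}
  {y: True, v: False}
  {v: True, y: False}


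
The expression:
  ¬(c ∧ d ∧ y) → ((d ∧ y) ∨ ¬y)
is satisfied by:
  {d: True, y: False}
  {y: False, d: False}
  {y: True, d: True}


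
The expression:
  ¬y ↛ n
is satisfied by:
  {n: False, y: False}


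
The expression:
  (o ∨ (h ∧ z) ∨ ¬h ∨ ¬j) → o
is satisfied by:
  {o: True, j: True, h: True, z: False}
  {o: True, j: True, h: False, z: False}
  {o: True, h: True, z: False, j: False}
  {o: True, h: False, z: False, j: False}
  {o: True, j: True, z: True, h: True}
  {o: True, j: True, z: True, h: False}
  {o: True, z: True, h: True, j: False}
  {o: True, z: True, h: False, j: False}
  {j: True, z: False, h: True, o: False}


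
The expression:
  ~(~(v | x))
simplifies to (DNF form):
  v | x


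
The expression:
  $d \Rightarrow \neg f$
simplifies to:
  $\neg d \vee \neg f$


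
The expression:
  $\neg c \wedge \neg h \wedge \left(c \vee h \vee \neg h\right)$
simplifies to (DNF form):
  $\neg c \wedge \neg h$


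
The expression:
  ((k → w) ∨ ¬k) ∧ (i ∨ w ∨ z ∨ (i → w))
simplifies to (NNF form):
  w ∨ ¬k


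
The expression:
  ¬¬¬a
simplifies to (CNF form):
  ¬a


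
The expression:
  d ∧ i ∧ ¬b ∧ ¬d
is never true.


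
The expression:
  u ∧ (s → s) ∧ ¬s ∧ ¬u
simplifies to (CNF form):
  False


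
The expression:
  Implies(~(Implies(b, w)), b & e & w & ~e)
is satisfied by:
  {w: True, b: False}
  {b: False, w: False}
  {b: True, w: True}


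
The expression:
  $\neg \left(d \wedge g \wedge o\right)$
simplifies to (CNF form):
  $\neg d \vee \neg g \vee \neg o$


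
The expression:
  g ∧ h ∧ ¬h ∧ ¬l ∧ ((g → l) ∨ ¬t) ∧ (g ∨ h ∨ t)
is never true.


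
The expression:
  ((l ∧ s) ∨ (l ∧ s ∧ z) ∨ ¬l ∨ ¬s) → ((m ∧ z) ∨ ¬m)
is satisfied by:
  {z: True, m: False}
  {m: False, z: False}
  {m: True, z: True}


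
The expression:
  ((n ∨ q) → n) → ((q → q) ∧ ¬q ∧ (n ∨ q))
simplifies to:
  (n ∧ ¬q) ∨ (q ∧ ¬n)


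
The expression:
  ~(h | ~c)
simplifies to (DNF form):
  c & ~h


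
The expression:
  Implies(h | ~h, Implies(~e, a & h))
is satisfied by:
  {a: True, e: True, h: True}
  {a: True, e: True, h: False}
  {e: True, h: True, a: False}
  {e: True, h: False, a: False}
  {a: True, h: True, e: False}


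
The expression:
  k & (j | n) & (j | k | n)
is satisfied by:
  {n: True, j: True, k: True}
  {n: True, k: True, j: False}
  {j: True, k: True, n: False}


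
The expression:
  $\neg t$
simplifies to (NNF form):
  $\neg t$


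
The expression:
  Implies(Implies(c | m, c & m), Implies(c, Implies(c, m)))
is always true.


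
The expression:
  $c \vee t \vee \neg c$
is always true.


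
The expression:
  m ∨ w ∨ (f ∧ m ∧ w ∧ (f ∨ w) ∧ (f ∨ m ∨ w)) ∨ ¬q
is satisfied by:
  {m: True, w: True, q: False}
  {m: True, w: False, q: False}
  {w: True, m: False, q: False}
  {m: False, w: False, q: False}
  {m: True, q: True, w: True}
  {m: True, q: True, w: False}
  {q: True, w: True, m: False}


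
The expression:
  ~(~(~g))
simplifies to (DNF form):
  ~g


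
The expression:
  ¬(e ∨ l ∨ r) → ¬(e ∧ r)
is always true.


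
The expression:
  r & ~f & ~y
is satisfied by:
  {r: True, y: False, f: False}


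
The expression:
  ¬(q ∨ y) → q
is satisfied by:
  {y: True, q: True}
  {y: True, q: False}
  {q: True, y: False}


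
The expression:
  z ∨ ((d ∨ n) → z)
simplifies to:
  z ∨ (¬d ∧ ¬n)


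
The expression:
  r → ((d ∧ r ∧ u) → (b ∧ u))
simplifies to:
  b ∨ ¬d ∨ ¬r ∨ ¬u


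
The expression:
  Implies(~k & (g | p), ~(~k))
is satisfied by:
  {k: True, g: False, p: False}
  {k: True, p: True, g: False}
  {k: True, g: True, p: False}
  {k: True, p: True, g: True}
  {p: False, g: False, k: False}


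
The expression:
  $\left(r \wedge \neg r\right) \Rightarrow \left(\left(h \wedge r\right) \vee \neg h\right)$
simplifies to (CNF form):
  $\text{True}$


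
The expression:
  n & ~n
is never true.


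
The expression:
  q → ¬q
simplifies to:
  ¬q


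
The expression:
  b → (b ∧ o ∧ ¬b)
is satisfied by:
  {b: False}


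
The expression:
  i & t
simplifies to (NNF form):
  i & t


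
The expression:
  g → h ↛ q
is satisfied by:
  {h: True, g: False, q: False}
  {h: False, g: False, q: False}
  {q: True, h: True, g: False}
  {q: True, h: False, g: False}
  {g: True, h: True, q: False}


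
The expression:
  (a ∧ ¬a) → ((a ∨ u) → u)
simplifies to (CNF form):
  True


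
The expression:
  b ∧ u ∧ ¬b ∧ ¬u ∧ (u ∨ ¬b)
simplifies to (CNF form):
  False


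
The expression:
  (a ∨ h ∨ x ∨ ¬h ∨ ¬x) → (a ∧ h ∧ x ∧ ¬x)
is never true.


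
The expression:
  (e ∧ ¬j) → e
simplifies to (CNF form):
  True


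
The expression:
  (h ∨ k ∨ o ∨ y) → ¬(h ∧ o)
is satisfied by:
  {h: False, o: False}
  {o: True, h: False}
  {h: True, o: False}


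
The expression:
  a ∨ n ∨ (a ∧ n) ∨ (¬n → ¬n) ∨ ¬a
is always true.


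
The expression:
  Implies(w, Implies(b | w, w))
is always true.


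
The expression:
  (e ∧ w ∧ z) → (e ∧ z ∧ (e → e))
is always true.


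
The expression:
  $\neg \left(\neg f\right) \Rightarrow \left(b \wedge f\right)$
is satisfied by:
  {b: True, f: False}
  {f: False, b: False}
  {f: True, b: True}


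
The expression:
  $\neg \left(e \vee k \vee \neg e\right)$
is never true.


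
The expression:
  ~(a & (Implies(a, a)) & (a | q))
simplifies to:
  ~a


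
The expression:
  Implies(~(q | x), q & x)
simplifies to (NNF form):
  q | x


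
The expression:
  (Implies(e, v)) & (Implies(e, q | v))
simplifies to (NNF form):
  v | ~e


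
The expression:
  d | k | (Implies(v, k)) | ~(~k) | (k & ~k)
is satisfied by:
  {d: True, k: True, v: False}
  {d: True, v: False, k: False}
  {k: True, v: False, d: False}
  {k: False, v: False, d: False}
  {d: True, k: True, v: True}
  {d: True, v: True, k: False}
  {k: True, v: True, d: False}


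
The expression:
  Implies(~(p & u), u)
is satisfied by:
  {u: True}


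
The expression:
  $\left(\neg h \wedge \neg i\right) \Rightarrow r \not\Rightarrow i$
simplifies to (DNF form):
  $h \vee i \vee r$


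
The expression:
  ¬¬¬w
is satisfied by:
  {w: False}


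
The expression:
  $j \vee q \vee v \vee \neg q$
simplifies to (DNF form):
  $\text{True}$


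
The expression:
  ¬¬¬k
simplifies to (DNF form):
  ¬k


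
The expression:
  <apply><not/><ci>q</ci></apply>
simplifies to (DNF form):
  <apply><not/><ci>q</ci></apply>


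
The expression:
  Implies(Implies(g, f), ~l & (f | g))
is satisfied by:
  {g: True, l: False, f: False}
  {f: True, l: False, g: True}
  {f: True, l: False, g: False}
  {g: True, l: True, f: False}


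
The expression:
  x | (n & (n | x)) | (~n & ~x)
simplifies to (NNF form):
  True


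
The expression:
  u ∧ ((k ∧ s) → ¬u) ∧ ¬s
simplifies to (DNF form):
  u ∧ ¬s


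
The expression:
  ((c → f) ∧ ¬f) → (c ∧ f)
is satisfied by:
  {c: True, f: True}
  {c: True, f: False}
  {f: True, c: False}


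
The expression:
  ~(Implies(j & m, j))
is never true.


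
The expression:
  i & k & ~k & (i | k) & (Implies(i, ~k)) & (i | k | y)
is never true.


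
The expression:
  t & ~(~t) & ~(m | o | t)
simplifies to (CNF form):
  False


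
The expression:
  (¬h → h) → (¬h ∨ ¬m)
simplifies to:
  ¬h ∨ ¬m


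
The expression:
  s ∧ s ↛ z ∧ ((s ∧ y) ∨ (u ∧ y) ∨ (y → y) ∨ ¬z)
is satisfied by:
  {s: True, z: False}


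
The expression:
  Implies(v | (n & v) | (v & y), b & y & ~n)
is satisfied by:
  {b: True, y: True, n: False, v: False}
  {b: True, n: False, y: False, v: False}
  {y: True, b: False, n: False, v: False}
  {b: False, n: False, y: False, v: False}
  {b: True, y: True, n: True, v: False}
  {b: True, n: True, y: False, v: False}
  {y: True, n: True, b: False, v: False}
  {n: True, b: False, y: False, v: False}
  {v: True, b: True, y: True, n: False}


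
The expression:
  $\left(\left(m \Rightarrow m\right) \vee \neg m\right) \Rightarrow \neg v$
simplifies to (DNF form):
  $\neg v$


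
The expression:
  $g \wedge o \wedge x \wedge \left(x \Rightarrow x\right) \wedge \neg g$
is never true.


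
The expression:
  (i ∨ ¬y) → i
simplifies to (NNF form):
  i ∨ y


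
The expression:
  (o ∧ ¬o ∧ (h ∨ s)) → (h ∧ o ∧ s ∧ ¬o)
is always true.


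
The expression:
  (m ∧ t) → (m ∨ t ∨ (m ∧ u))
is always true.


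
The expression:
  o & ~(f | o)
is never true.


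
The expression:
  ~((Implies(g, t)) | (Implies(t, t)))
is never true.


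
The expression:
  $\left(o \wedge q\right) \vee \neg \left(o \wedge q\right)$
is always true.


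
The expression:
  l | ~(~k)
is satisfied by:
  {k: True, l: True}
  {k: True, l: False}
  {l: True, k: False}


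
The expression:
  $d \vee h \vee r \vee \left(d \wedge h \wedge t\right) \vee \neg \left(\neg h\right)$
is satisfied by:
  {r: True, d: True, h: True}
  {r: True, d: True, h: False}
  {r: True, h: True, d: False}
  {r: True, h: False, d: False}
  {d: True, h: True, r: False}
  {d: True, h: False, r: False}
  {h: True, d: False, r: False}


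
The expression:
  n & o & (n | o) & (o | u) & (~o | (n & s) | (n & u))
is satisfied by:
  {o: True, u: True, s: True, n: True}
  {o: True, u: True, n: True, s: False}
  {o: True, s: True, n: True, u: False}


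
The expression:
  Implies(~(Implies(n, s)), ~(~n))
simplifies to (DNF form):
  True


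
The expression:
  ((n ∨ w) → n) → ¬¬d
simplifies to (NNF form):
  d ∨ (w ∧ ¬n)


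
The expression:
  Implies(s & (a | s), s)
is always true.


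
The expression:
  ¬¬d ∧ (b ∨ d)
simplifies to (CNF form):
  d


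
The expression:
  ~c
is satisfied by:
  {c: False}


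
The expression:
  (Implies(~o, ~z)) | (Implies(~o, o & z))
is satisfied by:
  {o: True, z: False}
  {z: False, o: False}
  {z: True, o: True}


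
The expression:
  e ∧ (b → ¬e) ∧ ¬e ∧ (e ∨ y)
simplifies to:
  False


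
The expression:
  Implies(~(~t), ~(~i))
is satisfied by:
  {i: True, t: False}
  {t: False, i: False}
  {t: True, i: True}


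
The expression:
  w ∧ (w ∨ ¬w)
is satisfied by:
  {w: True}


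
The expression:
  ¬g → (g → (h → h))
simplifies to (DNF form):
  True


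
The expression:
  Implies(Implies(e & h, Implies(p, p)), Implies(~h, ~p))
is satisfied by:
  {h: True, p: False}
  {p: False, h: False}
  {p: True, h: True}


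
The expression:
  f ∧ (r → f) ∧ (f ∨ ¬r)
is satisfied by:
  {f: True}


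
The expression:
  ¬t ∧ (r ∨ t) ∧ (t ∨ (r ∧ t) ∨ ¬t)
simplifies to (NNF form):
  r ∧ ¬t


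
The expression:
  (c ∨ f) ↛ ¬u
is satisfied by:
  {u: True, c: True, f: True}
  {u: True, c: True, f: False}
  {u: True, f: True, c: False}


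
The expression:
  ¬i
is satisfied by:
  {i: False}


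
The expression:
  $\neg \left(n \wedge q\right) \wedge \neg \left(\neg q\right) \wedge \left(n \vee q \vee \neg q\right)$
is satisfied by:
  {q: True, n: False}


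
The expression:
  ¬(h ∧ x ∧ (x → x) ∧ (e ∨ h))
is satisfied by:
  {h: False, x: False}
  {x: True, h: False}
  {h: True, x: False}


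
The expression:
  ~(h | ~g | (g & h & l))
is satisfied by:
  {g: True, h: False}


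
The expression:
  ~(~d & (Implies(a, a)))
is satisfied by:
  {d: True}


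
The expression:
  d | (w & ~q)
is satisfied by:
  {d: True, w: True, q: False}
  {d: True, q: False, w: False}
  {d: True, w: True, q: True}
  {d: True, q: True, w: False}
  {w: True, q: False, d: False}


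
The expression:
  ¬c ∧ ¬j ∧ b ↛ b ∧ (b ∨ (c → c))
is never true.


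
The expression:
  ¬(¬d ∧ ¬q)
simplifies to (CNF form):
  d ∨ q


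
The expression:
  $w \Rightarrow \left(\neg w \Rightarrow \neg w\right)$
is always true.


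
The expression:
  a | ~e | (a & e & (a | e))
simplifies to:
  a | ~e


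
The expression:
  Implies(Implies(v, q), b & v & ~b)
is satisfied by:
  {v: True, q: False}


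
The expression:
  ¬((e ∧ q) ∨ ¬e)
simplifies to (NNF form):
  e ∧ ¬q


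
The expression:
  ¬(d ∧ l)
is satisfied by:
  {l: False, d: False}
  {d: True, l: False}
  {l: True, d: False}


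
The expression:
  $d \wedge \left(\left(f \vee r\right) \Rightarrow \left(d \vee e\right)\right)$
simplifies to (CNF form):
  $d$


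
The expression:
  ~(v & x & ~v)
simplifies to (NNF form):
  True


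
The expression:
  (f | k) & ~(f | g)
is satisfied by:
  {k: True, g: False, f: False}


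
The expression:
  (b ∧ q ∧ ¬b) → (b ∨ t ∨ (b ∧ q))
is always true.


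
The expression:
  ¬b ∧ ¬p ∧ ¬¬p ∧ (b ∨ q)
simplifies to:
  False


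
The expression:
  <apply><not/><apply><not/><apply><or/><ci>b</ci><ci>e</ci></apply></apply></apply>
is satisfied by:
  {b: True, e: True}
  {b: True, e: False}
  {e: True, b: False}


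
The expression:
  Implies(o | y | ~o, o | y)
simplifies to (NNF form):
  o | y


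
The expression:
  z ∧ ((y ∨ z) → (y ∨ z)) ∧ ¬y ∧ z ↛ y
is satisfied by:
  {z: True, y: False}


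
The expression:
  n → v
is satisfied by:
  {v: True, n: False}
  {n: False, v: False}
  {n: True, v: True}


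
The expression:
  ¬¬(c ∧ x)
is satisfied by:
  {c: True, x: True}


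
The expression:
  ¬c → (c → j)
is always true.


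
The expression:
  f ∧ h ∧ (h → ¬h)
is never true.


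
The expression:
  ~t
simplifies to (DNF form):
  ~t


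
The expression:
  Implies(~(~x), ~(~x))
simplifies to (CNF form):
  True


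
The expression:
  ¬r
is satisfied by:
  {r: False}


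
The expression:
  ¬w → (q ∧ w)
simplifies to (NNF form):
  w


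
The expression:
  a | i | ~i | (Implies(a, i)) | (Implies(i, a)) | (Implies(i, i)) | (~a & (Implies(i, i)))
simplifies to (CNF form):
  True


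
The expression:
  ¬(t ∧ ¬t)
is always true.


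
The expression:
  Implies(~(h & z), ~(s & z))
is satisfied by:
  {h: True, s: False, z: False}
  {s: False, z: False, h: False}
  {z: True, h: True, s: False}
  {z: True, s: False, h: False}
  {h: True, s: True, z: False}
  {s: True, h: False, z: False}
  {z: True, s: True, h: True}


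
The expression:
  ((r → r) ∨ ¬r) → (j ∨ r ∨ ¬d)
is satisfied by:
  {r: True, j: True, d: False}
  {r: True, j: False, d: False}
  {j: True, r: False, d: False}
  {r: False, j: False, d: False}
  {r: True, d: True, j: True}
  {r: True, d: True, j: False}
  {d: True, j: True, r: False}


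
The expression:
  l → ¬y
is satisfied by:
  {l: False, y: False}
  {y: True, l: False}
  {l: True, y: False}


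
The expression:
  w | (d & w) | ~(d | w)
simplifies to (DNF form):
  w | ~d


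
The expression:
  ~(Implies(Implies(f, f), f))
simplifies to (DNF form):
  ~f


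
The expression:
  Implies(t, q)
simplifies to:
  q | ~t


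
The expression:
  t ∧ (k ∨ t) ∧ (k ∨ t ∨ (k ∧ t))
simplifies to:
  t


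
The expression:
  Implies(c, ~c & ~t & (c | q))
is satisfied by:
  {c: False}


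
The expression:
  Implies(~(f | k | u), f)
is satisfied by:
  {k: True, u: True, f: True}
  {k: True, u: True, f: False}
  {k: True, f: True, u: False}
  {k: True, f: False, u: False}
  {u: True, f: True, k: False}
  {u: True, f: False, k: False}
  {f: True, u: False, k: False}


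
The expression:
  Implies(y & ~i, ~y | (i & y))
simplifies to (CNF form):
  i | ~y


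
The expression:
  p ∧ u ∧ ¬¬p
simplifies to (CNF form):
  p ∧ u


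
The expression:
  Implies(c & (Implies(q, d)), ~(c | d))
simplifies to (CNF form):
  (q | ~c) & (~c | ~d)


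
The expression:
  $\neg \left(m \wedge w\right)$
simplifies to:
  $\neg m \vee \neg w$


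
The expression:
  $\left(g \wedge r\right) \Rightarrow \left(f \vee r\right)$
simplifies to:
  $\text{True}$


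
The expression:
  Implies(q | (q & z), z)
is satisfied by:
  {z: True, q: False}
  {q: False, z: False}
  {q: True, z: True}


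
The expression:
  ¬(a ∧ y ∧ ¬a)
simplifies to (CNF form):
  True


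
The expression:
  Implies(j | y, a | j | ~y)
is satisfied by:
  {a: True, j: True, y: False}
  {a: True, j: False, y: False}
  {j: True, a: False, y: False}
  {a: False, j: False, y: False}
  {a: True, y: True, j: True}
  {a: True, y: True, j: False}
  {y: True, j: True, a: False}


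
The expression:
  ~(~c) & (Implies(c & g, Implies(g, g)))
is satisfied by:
  {c: True}


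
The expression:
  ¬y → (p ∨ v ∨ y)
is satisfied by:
  {y: True, v: True, p: True}
  {y: True, v: True, p: False}
  {y: True, p: True, v: False}
  {y: True, p: False, v: False}
  {v: True, p: True, y: False}
  {v: True, p: False, y: False}
  {p: True, v: False, y: False}


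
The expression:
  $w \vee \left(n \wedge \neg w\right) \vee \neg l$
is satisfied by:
  {n: True, w: True, l: False}
  {n: True, l: False, w: False}
  {w: True, l: False, n: False}
  {w: False, l: False, n: False}
  {n: True, w: True, l: True}
  {n: True, l: True, w: False}
  {w: True, l: True, n: False}


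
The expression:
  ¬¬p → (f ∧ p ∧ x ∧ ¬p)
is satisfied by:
  {p: False}


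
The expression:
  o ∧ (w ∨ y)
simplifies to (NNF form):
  o ∧ (w ∨ y)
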